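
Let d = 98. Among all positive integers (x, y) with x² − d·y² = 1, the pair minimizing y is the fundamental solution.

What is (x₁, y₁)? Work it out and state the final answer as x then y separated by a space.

√98 = [9; 1,8,1,18, …], period ℓ=4 (even) → k=3
i=0: a=9 ⇒ p=9, q=1
…
i=2: a=8 ⇒ p=89, q=9
i=3: a=1 ⇒ p=99, q=10
(x₁, y₁) = (99, 10);  99² − 98·10² = 1 ✓

99 10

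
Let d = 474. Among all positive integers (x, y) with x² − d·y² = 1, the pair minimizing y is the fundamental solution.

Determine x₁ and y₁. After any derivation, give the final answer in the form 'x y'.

193549 8890

√474 = [21; 1,3,2,1,1,…,3,1,42, …], period ℓ=14 (even) → k=13
a_0=21:  p_0=21·1+0=21,  q_0=21·0+1=1
a_1=1:  p_1=1·21+1=22,  q_1=1·1+0=1
…
a_3=2:  p_3=2·87+22=196,  q_3=2·4+1=9
a_4=1:  p_4=1·196+87=283,  q_4=1·9+4=13
…
a_6=1:  p_6=1·479+283=762,  q_6=1·22+13=35
…
a_8=1:  p_8=1·5051+762=5813,  q_8=1·232+35=267
…
a_10=1:  p_10=1·10864+5813=16677,  q_10=1·499+267=766
a_11=2:  p_11=2·16677+10864=44218,  q_11=2·766+499=2031
a_12=3:  p_12=3·44218+16677=149331,  q_12=3·2031+766=6859
a_13=1:  p_13=1·149331+44218=193549,  q_13=1·6859+2031=8890
fundamental: x₁=193549, y₁=8890  (since 37461215401 − 474·79032100 = 1)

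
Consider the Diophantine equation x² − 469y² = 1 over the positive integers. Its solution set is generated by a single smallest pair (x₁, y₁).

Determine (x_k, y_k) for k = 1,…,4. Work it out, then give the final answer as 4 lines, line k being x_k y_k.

137215 6336
37655912449 1738788480
10333912053241855 477175722560064
2835935484733506355201 130951333540419575040

d=469: √d = [21; 1,1,1,10,6,10,1,1,1,42] (ℓ=10, even), read p_9/q_9
a_0=21:  p_0=21·1+0=21,  q_0=21·0+1=1
…
a_2=1:  p_2=1·22+21=43,  q_2=1·1+1=2
a_3=1:  p_3=1·43+22=65,  q_3=1·2+1=3
a_4=10:  p_4=10·65+43=693,  q_4=10·3+2=32
a_5=6:  p_5=6·693+65=4223,  q_5=6·32+3=195
a_6=10:  p_6=10·4223+693=42923,  q_6=10·195+32=1982
a_7=1:  p_7=1·42923+4223=47146,  q_7=1·1982+195=2177
a_8=1:  p_8=1·47146+42923=90069,  q_8=1·2177+1982=4159
a_9=1:  p_9=1·90069+47146=137215,  q_9=1·4159+2177=6336
(x₁, y₁) = (137215, 6336);  137215² − 469·6336² = 1 ✓
(x_2, y_2) = (137215·137215 + 469·6336·6336, 137215·6336 + 6336·137215) = (37655912449, 1738788480)
(x_3, y_3) = (137215·37655912449 + 469·6336·1738788480, 137215·1738788480 + 6336·37655912449) = (10333912053241855, 477175722560064)
(x_4, y_4) = (137215·10333912053241855 + 469·6336·477175722560064, 137215·477175722560064 + 6336·10333912053241855) = (2835935484733506355201, 130951333540419575040)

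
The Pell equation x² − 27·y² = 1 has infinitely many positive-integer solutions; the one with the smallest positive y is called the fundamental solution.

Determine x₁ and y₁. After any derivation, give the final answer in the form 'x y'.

26 5

√27 → a₀=5, period (5,10); ℓ=2 even so k=1
a_0=5:  p_0=5·1+0=5,  q_0=5·0+1=1
a_1=5:  p_1=5·5+1=26,  q_1=5·1+0=5
→ (26, 5).  Check: 26²=676, 27·5²=675, difference 1.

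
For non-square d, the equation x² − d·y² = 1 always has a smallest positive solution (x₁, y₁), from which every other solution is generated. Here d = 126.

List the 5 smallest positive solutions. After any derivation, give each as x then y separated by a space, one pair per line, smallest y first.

√126 = [11; 4,2,4,22, …], period ℓ=4 (even) → k=3
a_0=11:  p_0=11·1+0=11,  q_0=11·0+1=1
…
a_2=2:  p_2=2·45+11=101,  q_2=2·4+1=9
a_3=4:  p_3=4·101+45=449,  q_3=4·9+4=40
fundamental: x₁=449, y₁=40  (since 201601 − 126·1600 = 1)
(449+40√126)^2 = 403201 + 35920√126
(449+40√126)^3 = 362074049 + 32256120√126
(449+40√126)^4 = 325142092801 + 28965959840√126
(449+40√126)^5 = 291977237261249 + 26011399680200√126

449 40
403201 35920
362074049 32256120
325142092801 28965959840
291977237261249 26011399680200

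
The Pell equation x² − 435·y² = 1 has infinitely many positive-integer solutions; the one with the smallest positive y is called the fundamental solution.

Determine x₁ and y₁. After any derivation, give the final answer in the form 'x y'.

146 7

√435 → a₀=20, period (1,5,1,40); ℓ=4 even so k=3
a_0=20:  p_0=20·1+0=20,  q_0=20·0+1=1
…
a_2=5:  p_2=5·21+20=125,  q_2=5·1+1=6
a_3=1:  p_3=1·125+21=146,  q_3=1·6+1=7
(x₁, y₁) = (146, 7);  146² − 435·7² = 1 ✓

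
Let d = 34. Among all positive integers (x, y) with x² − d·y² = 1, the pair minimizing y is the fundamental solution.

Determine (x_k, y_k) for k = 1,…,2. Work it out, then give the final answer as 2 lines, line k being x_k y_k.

35 6
2449 420

√34 = [5; 1,4,1,10, …], period ℓ=4 (even) → k=3
i=0: a=5 ⇒ p=5, q=1
i=1: a=1 ⇒ p=6, q=1
i=2: a=4 ⇒ p=29, q=5
i=3: a=1 ⇒ p=35, q=6
→ (35, 6).  Check: 35²=1225, 34·6²=1224, difference 1.
n=2: (35,6)∘(35,6) = (35·35+34·6·6, 35·6+6·35) = (2449,420)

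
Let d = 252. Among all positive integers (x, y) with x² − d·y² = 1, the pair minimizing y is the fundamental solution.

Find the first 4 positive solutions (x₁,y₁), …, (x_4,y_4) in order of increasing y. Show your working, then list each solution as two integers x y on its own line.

[15; 1,6,1,30] for √252; ℓ=4 ⇒ convergent index 3
i=0: a=15 ⇒ p=15, q=1
…
i=2: a=6 ⇒ p=111, q=7
i=3: a=1 ⇒ p=127, q=8
→ (127, 8).  Check: 127²=16129, 252·8²=16128, difference 1.
(127+8√252)^2 = 32257 + 2032√252
(127+8√252)^3 = 8193151 + 516120√252
(127+8√252)^4 = 2081028097 + 131092448√252

127 8
32257 2032
8193151 516120
2081028097 131092448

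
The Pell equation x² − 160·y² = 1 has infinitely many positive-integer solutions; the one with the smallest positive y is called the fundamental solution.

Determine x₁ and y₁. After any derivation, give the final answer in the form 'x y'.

721 57

√160 = [12; 1,1,1,5,1,1,1,24, …], period ℓ=8 (even) → k=7
i=0: a=12 ⇒ p=12, q=1
i=1: a=1 ⇒ p=13, q=1
i=2: a=1 ⇒ p=25, q=2
i=3: a=1 ⇒ p=38, q=3
i=4: a=5 ⇒ p=215, q=17
…
i=6: a=1 ⇒ p=468, q=37
i=7: a=1 ⇒ p=721, q=57
→ (721, 57).  Check: 721²=519841, 160·57²=519840, difference 1.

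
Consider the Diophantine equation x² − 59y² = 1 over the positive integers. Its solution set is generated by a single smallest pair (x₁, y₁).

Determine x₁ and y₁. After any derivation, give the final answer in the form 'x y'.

[7; 1,2,7,2,1,14] for √59; ℓ=6 ⇒ convergent index 5
k=0  a_k=7  p_k/q_k = 7/1
k=1  a_k=1  p_k/q_k = 8/1
k=2  a_k=2  p_k/q_k = 23/3
k=3  a_k=7  p_k/q_k = 169/22
k=4  a_k=2  p_k/q_k = 361/47
k=5  a_k=1  p_k/q_k = 530/69
(x₁, y₁) = (530, 69);  530² − 59·69² = 1 ✓

530 69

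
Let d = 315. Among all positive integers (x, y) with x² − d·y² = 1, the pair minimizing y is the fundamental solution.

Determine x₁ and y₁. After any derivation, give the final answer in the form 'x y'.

71 4

√315 → a₀=17, period (1,2,1,34); ℓ=4 even so k=3
a_0=17:  p_0=17·1+0=17,  q_0=17·0+1=1
…
a_2=2:  p_2=2·18+17=53,  q_2=2·1+1=3
a_3=1:  p_3=1·53+18=71,  q_3=1·3+1=4
fundamental: x₁=71, y₁=4  (since 5041 − 315·16 = 1)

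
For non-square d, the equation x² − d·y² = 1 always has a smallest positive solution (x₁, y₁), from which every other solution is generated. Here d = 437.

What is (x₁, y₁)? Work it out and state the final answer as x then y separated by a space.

d=437: √d = [20; 1,9,2,9,1,40] (ℓ=6, even), read p_5/q_5
i=0: a=20 ⇒ p=20, q=1
…
i=2: a=9 ⇒ p=209, q=10
i=3: a=2 ⇒ p=439, q=21
i=4: a=9 ⇒ p=4160, q=199
i=5: a=1 ⇒ p=4599, q=220
→ (4599, 220).  Check: 4599²=21150801, 437·220²=21150800, difference 1.

4599 220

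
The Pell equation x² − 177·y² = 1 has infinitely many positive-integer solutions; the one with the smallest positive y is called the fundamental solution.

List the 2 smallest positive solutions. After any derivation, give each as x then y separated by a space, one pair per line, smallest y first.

62423 4692
7793261857 585777432

[13; 3,3,2,8,2,3,3,26] for √177; ℓ=8 ⇒ convergent index 7
a_0=13:  p_0=13·1+0=13,  q_0=13·0+1=1
…
a_2=3:  p_2=3·40+13=133,  q_2=3·3+1=10
a_3=2:  p_3=2·133+40=306,  q_3=2·10+3=23
a_4=8:  p_4=8·306+133=2581,  q_4=8·23+10=194
a_5=2:  p_5=2·2581+306=5468,  q_5=2·194+23=411
a_6=3:  p_6=3·5468+2581=18985,  q_6=3·411+194=1427
a_7=3:  p_7=3·18985+5468=62423,  q_7=3·1427+411=4692
(x₁, y₁) = (62423, 4692);  62423² − 177·4692² = 1 ✓
k=2:  x_2 = 62423·62423+177·4692·4692 = 7793261857,  y_2 = 62423·4692+4692·62423 = 585777432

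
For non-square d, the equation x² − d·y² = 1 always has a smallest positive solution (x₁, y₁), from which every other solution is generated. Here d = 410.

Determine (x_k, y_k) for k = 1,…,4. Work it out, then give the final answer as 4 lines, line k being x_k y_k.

81 4
13121 648
2125521 104972
344321281 17004816

[20; 4,40] for √410; ℓ=2 ⇒ convergent index 1
step 0: (20, 1)  from 20·(1,0) + (0,1)
step 1: (81, 4)  from 4·(20,1) + (1,0)
→ (81, 4).  Check: 81²=6561, 410·4²=6560, difference 1.
(x_2, y_2) = (81·81 + 410·4·4, 81·4 + 4·81) = (13121, 648)
(x_3, y_3) = (81·13121 + 410·4·648, 81·648 + 4·13121) = (2125521, 104972)
(x_4, y_4) = (81·2125521 + 410·4·104972, 81·104972 + 4·2125521) = (344321281, 17004816)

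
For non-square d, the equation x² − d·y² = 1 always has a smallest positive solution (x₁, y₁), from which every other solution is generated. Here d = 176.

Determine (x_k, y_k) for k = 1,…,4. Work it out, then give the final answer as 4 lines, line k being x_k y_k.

199 15
79201 5970
31521799 2376045
12545596801 945659940

[13; 3,1,3,26] for √176; ℓ=4 ⇒ convergent index 3
a_0=13:  p_0=13·1+0=13,  q_0=13·0+1=1
…
a_2=1:  p_2=1·40+13=53,  q_2=1·3+1=4
a_3=3:  p_3=3·53+40=199,  q_3=3·4+3=15
fundamental: x₁=199, y₁=15  (since 39601 − 176·225 = 1)
(x_2, y_2) = (199·199 + 176·15·15, 199·15 + 15·199) = (79201, 5970)
(x_3, y_3) = (199·79201 + 176·15·5970, 199·5970 + 15·79201) = (31521799, 2376045)
(x_4, y_4) = (199·31521799 + 176·15·2376045, 199·2376045 + 15·31521799) = (12545596801, 945659940)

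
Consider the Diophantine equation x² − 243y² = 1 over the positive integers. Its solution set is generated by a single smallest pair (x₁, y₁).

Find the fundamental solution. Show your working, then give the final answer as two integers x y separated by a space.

[15; 1,1,2,3,15,3,2,1,1,30] for √243; ℓ=10 ⇒ convergent index 9
step 0: (15, 1)  from 15·(1,0) + (0,1)
…
step 2: (31, 2)  from 1·(16,1) + (15,1)
…
step 4: (265, 17)  from 3·(78,5) + (31,2)
step 5: (4053, 260)  from 15·(265,17) + (78,5)
…
step 8: (41325, 2651)  from 1·(28901,1854) + (12424,797)
step 9: (70226, 4505)  from 1·(41325,2651) + (28901,1854)
→ (70226, 4505).  Check: 70226²=4931691076, 243·4505²=4931691075, difference 1.

70226 4505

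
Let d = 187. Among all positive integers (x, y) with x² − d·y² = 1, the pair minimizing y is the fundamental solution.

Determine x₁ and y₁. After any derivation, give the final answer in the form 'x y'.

[13; 1,2,13,2,1,26] for √187; ℓ=6 ⇒ convergent index 5
step 0: (13, 1)  from 13·(1,0) + (0,1)
step 1: (14, 1)  from 1·(13,1) + (1,0)
step 2: (41, 3)  from 2·(14,1) + (13,1)
step 3: (547, 40)  from 13·(41,3) + (14,1)
step 4: (1135, 83)  from 2·(547,40) + (41,3)
step 5: (1682, 123)  from 1·(1135,83) + (547,40)
fundamental: x₁=1682, y₁=123  (since 2829124 − 187·15129 = 1)

1682 123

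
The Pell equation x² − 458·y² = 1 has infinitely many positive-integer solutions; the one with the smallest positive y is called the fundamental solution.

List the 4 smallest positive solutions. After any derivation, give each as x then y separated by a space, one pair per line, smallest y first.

[21; 2,2,42] for √458; ℓ=3 ⇒ convergent index 5
i=0: a=21 ⇒ p=21, q=1
i=1: a=2 ⇒ p=43, q=2
i=2: a=2 ⇒ p=107, q=5
…
i=4: a=2 ⇒ p=9181, q=429
i=5: a=2 ⇒ p=22899, q=1070
fundamental: x₁=22899, y₁=1070  (since 524364201 − 458·1144900 = 1)
(x_2, y_2) = (22899·22899 + 458·1070·1070, 22899·1070 + 1070·22899) = (1048728401, 49003860)
(x_3, y_3) = (22899·1048728401 + 458·1070·49003860, 22899·49003860 + 1070·1048728401) = (48029663286099, 2244278779210)
(x_4, y_4) = (22899·48029663286099 + 458·1070·2244278779210, 22899·2244278779210 + 1070·48029663286099) = (2199662518128033601, 102783479481255720)

22899 1070
1048728401 49003860
48029663286099 2244278779210
2199662518128033601 102783479481255720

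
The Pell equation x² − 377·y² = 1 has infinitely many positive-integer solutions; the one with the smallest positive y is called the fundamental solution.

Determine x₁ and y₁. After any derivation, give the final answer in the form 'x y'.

233 12

√377 = [19; 2,2,2,38, …], period ℓ=4 (even) → k=3
k=0  a_k=19  p_k/q_k = 19/1
k=1  a_k=2  p_k/q_k = 39/2
k=2  a_k=2  p_k/q_k = 97/5
k=3  a_k=2  p_k/q_k = 233/12
(x₁, y₁) = (233, 12);  233² − 377·12² = 1 ✓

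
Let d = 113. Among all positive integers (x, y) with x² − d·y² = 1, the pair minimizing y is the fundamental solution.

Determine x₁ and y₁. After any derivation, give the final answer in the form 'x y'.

√113 = [10; 1,1,1,2,2,1,1,1,20, …], period ℓ=9 (odd) → k=17
i=0: a=10 ⇒ p=10, q=1
i=1: a=1 ⇒ p=11, q=1
i=2: a=1 ⇒ p=21, q=2
i=3: a=1 ⇒ p=32, q=3
…
i=5: a=2 ⇒ p=202, q=19
i=6: a=1 ⇒ p=287, q=27
i=7: a=1 ⇒ p=489, q=46
…
i=10: a=1 ⇒ p=16785, q=1579
…
i=12: a=1 ⇒ p=49579, q=4664
i=13: a=2 ⇒ p=131952, q=12413
i=14: a=2 ⇒ p=313483, q=29490
i=15: a=1 ⇒ p=445435, q=41903
i=16: a=1 ⇒ p=758918, q=71393
i=17: a=1 ⇒ p=1204353, q=113296
(x₁, y₁) = (1204353, 113296);  1204353² − 113·113296² = 1 ✓

1204353 113296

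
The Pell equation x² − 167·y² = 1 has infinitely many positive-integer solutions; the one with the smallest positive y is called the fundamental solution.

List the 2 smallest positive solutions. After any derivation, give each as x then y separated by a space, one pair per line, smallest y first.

168 13
56447 4368

√167 → a₀=12, period (1,11,1,24); ℓ=4 even so k=3
i=0: a=12 ⇒ p=12, q=1
i=1: a=1 ⇒ p=13, q=1
i=2: a=11 ⇒ p=155, q=12
i=3: a=1 ⇒ p=168, q=13
→ (168, 13).  Check: 168²=28224, 167·13²=28223, difference 1.
(x_2, y_2) = (168·168 + 167·13·13, 168·13 + 13·168) = (56447, 4368)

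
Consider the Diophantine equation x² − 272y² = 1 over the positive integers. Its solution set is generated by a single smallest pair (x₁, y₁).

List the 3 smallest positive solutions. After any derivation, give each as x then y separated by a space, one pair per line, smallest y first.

33 2
2177 132
143649 8710

√272 → a₀=16, period (2,32); ℓ=2 even so k=1
a_0=16:  p_0=16·1+0=16,  q_0=16·0+1=1
a_1=2:  p_1=2·16+1=33,  q_1=2·1+0=2
→ (33, 2).  Check: 33²=1089, 272·2²=1088, difference 1.
k=2:  x_2 = 33·33+272·2·2 = 2177,  y_2 = 33·2+2·33 = 132
k=3:  x_3 = 33·2177+272·2·132 = 143649,  y_3 = 33·132+2·2177 = 8710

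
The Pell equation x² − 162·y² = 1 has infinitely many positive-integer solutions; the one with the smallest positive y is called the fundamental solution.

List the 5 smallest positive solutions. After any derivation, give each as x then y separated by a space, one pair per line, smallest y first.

19601 1540
768398401 60371080
30122754096401 2366667076620
1180872205318713601 92778082677286160
46292552162781456490001 3637086394748304967700

√162 → a₀=12, period (1,2,1,2,12,2,1,2,1,24); ℓ=10 even so k=9
k=0  a_k=12  p_k/q_k = 12/1
…
k=2  a_k=2  p_k/q_k = 38/3
k=3  a_k=1  p_k/q_k = 51/4
…
k=5  a_k=12  p_k/q_k = 1731/136
k=6  a_k=2  p_k/q_k = 3602/283
…
k=8  a_k=2  p_k/q_k = 14268/1121
k=9  a_k=1  p_k/q_k = 19601/1540
→ (19601, 1540).  Check: 19601²=384199201, 162·1540²=384199200, difference 1.
(19601+1540√162)^2 = 768398401 + 60371080√162
(19601+1540√162)^3 = 30122754096401 + 2366667076620√162
(19601+1540√162)^4 = 1180872205318713601 + 92778082677286160√162
(19601+1540√162)^5 = 46292552162781456490001 + 3637086394748304967700√162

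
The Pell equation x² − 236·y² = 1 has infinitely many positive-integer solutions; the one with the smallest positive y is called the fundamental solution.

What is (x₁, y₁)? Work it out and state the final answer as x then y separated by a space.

[15; 2,1,3,5,1,6,1,5,3,1,2,30] for √236; ℓ=12 ⇒ convergent index 11
a_0=15:  p_0=15·1+0=15,  q_0=15·0+1=1
a_1=2:  p_1=2·15+1=31,  q_1=2·1+0=2
a_2=1:  p_2=1·31+15=46,  q_2=1·2+1=3
a_3=3:  p_3=3·46+31=169,  q_3=3·3+2=11
a_4=5:  p_4=5·169+46=891,  q_4=5·11+3=58
a_5=1:  p_5=1·891+169=1060,  q_5=1·58+11=69
a_6=6:  p_6=6·1060+891=7251,  q_6=6·69+58=472
a_7=1:  p_7=1·7251+1060=8311,  q_7=1·472+69=541
…
a_9=3:  p_9=3·48806+8311=154729,  q_9=3·3177+541=10072
a_10=1:  p_10=1·154729+48806=203535,  q_10=1·10072+3177=13249
a_11=2:  p_11=2·203535+154729=561799,  q_11=2·13249+10072=36570
(x₁, y₁) = (561799, 36570);  561799² − 236·36570² = 1 ✓

561799 36570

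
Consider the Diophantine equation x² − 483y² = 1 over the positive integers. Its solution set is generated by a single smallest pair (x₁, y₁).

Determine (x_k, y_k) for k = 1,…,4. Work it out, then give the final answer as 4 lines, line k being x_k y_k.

√483 = [21; 1,42, …], period ℓ=2 (even) → k=1
a_0=21:  p_0=21·1+0=21,  q_0=21·0+1=1
a_1=1:  p_1=1·21+1=22,  q_1=1·1+0=1
→ (22, 1).  Check: 22²=484, 483·1²=483, difference 1.
(x_2, y_2) = (22·22 + 483·1·1, 22·1 + 1·22) = (967, 44)
(x_3, y_3) = (22·967 + 483·1·44, 22·44 + 1·967) = (42526, 1935)
(x_4, y_4) = (22·42526 + 483·1·1935, 22·1935 + 1·42526) = (1870177, 85096)

22 1
967 44
42526 1935
1870177 85096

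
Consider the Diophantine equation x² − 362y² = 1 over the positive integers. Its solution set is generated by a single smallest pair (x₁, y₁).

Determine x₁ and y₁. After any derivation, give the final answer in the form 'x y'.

723 38

[19; 38] for √362; ℓ=1 ⇒ convergent index 1
k=0  a_k=19  p_k/q_k = 19/1
k=1  a_k=38  p_k/q_k = 723/38
fundamental: x₁=723, y₁=38  (since 522729 − 362·1444 = 1)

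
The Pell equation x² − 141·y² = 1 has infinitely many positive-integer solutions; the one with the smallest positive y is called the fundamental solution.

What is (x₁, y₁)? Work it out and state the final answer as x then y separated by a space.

95 8

√141 → a₀=11, period (1,6,1,22); ℓ=4 even so k=3
a_0=11:  p_0=11·1+0=11,  q_0=11·0+1=1
…
a_2=6:  p_2=6·12+11=83,  q_2=6·1+1=7
a_3=1:  p_3=1·83+12=95,  q_3=1·7+1=8
fundamental: x₁=95, y₁=8  (since 9025 − 141·64 = 1)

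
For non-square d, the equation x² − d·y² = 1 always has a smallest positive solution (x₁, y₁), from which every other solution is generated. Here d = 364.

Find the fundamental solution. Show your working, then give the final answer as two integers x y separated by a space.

[19; 12,1,2,3,1,8,1,3,2,1,12,38] for √364; ℓ=12 ⇒ convergent index 11
a_0=19:  p_0=19·1+0=19,  q_0=19·0+1=1
a_1=12:  p_1=12·19+1=229,  q_1=12·1+0=12
a_2=1:  p_2=1·229+19=248,  q_2=1·12+1=13
a_3=2:  p_3=2·248+229=725,  q_3=2·13+12=38
a_4=3:  p_4=3·725+248=2423,  q_4=3·38+13=127
a_5=1:  p_5=1·2423+725=3148,  q_5=1·127+38=165
a_6=8:  p_6=8·3148+2423=27607,  q_6=8·165+127=1447
a_7=1:  p_7=1·27607+3148=30755,  q_7=1·1447+165=1612
a_8=3:  p_8=3·30755+27607=119872,  q_8=3·1612+1447=6283
…
a_10=1:  p_10=1·270499+119872=390371,  q_10=1·14178+6283=20461
a_11=12:  p_11=12·390371+270499=4954951,  q_11=12·20461+14178=259710
fundamental: x₁=4954951, y₁=259710  (since 24551539412401 − 364·67449284100 = 1)

4954951 259710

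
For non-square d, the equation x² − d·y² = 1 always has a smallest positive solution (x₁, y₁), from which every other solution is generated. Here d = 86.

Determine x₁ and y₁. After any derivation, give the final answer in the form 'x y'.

√86 → a₀=9, period (3,1,1,1,8,1,1,1,3,18); ℓ=10 even so k=9
i=0: a=9 ⇒ p=9, q=1
i=1: a=3 ⇒ p=28, q=3
i=2: a=1 ⇒ p=37, q=4
…
i=4: a=1 ⇒ p=102, q=11
i=5: a=8 ⇒ p=881, q=95
…
i=7: a=1 ⇒ p=1864, q=201
i=8: a=1 ⇒ p=2847, q=307
i=9: a=3 ⇒ p=10405, q=1122
fundamental: x₁=10405, y₁=1122  (since 108264025 − 86·1258884 = 1)

10405 1122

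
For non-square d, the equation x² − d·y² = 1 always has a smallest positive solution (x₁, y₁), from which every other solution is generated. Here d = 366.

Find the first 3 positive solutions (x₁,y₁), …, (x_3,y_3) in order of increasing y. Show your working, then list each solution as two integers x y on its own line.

907925 47458
1648655611249 86176609300
2993711291685588725 156483795997357542

√366 → a₀=19, period (7,1,1,1,2,12,2,1,1,1,7,38); ℓ=12 even so k=11
i=0: a=19 ⇒ p=19, q=1
i=1: a=7 ⇒ p=134, q=7
…
i=3: a=1 ⇒ p=287, q=15
i=4: a=1 ⇒ p=440, q=23
…
i=7: a=2 ⇒ p=30055, q=1571
i=8: a=1 ⇒ p=44499, q=2326
i=9: a=1 ⇒ p=74554, q=3897
i=10: a=1 ⇒ p=119053, q=6223
i=11: a=7 ⇒ p=907925, q=47458
(x₁, y₁) = (907925, 47458);  907925² − 366·47458² = 1 ✓
k=2:  x_2 = 907925·907925+366·47458·47458 = 1648655611249,  y_2 = 907925·47458+47458·907925 = 86176609300
k=3:  x_3 = 907925·1648655611249+366·47458·86176609300 = 2993711291685588725,  y_3 = 907925·86176609300+47458·1648655611249 = 156483795997357542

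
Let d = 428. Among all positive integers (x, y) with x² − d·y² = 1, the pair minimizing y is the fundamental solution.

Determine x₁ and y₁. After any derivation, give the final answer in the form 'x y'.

√428 → a₀=20, period (1,2,4,1,5,10,5,1,4,2,1,40); ℓ=12 even so k=11
i=0: a=20 ⇒ p=20, q=1
…
i=2: a=2 ⇒ p=62, q=3
…
i=6: a=10 ⇒ p=19571, q=946
i=7: a=5 ⇒ p=99779, q=4823
i=8: a=1 ⇒ p=119350, q=5769
…
i=10: a=2 ⇒ p=1273708, q=61567
i=11: a=1 ⇒ p=1850887, q=89466
fundamental: x₁=1850887, y₁=89466  (since 3425782686769 − 428·8004165156 = 1)

1850887 89466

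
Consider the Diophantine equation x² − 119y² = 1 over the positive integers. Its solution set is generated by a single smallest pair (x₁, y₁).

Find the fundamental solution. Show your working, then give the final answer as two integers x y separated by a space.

120 11

√119 = [10; 1,9,1,20, …], period ℓ=4 (even) → k=3
step 0: (10, 1)  from 10·(1,0) + (0,1)
step 1: (11, 1)  from 1·(10,1) + (1,0)
step 2: (109, 10)  from 9·(11,1) + (10,1)
step 3: (120, 11)  from 1·(109,10) + (11,1)
→ (120, 11).  Check: 120²=14400, 119·11²=14399, difference 1.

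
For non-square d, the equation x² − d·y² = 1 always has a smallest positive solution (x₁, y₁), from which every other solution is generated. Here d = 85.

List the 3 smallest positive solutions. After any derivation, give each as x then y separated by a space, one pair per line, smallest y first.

[9; 4,1,1,4,18] for √85; ℓ=5 ⇒ convergent index 9
k=0  a_k=9  p_k/q_k = 9/1
k=1  a_k=4  p_k/q_k = 37/4
…
k=6  a_k=4  p_k/q_k = 27926/3029
…
k=8  a_k=1  p_k/q_k = 62739/6805
k=9  a_k=4  p_k/q_k = 285769/30996
→ (285769, 30996).  Check: 285769²=81663921361, 85·30996²=81663921360, difference 1.
(285769+30996√85)^2 = 163327842721 + 17715391848√85
(285769+30996√85)^3 = 93348068572789129 + 10125019625991228√85

285769 30996
163327842721 17715391848
93348068572789129 10125019625991228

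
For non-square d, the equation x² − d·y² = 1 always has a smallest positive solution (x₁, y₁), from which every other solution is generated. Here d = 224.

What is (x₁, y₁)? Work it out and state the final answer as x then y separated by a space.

15 1

d=224: √d = [14; 1,28] (ℓ=2, even), read p_1/q_1
k=0  a_k=14  p_k/q_k = 14/1
k=1  a_k=1  p_k/q_k = 15/1
(x₁, y₁) = (15, 1);  15² − 224·1² = 1 ✓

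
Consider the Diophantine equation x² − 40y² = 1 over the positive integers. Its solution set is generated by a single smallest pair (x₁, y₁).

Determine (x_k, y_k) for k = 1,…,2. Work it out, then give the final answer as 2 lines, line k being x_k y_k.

√40 = [6; 3,12, …], period ℓ=2 (even) → k=1
a_0=6:  p_0=6·1+0=6,  q_0=6·0+1=1
a_1=3:  p_1=3·6+1=19,  q_1=3·1+0=3
(x₁, y₁) = (19, 3);  19² − 40·3² = 1 ✓
k=2:  x_2 = 19·19+40·3·3 = 721,  y_2 = 19·3+3·19 = 114

19 3
721 114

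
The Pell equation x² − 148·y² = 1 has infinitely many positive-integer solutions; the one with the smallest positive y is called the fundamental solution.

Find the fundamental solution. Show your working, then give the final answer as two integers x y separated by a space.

73 6

d=148: √d = [12; 6,24] (ℓ=2, even), read p_1/q_1
a_0=12:  p_0=12·1+0=12,  q_0=12·0+1=1
a_1=6:  p_1=6·12+1=73,  q_1=6·1+0=6
(x₁, y₁) = (73, 6);  73² − 148·6² = 1 ✓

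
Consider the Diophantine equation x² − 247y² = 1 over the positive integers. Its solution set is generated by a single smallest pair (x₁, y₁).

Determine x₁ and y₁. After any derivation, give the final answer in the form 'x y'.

d=247: √d = [15; 1,2,1,1,9,1,9,1,1,2,1,30] (ℓ=12, even), read p_11/q_11
i=0: a=15 ⇒ p=15, q=1
i=1: a=1 ⇒ p=16, q=1
…
i=4: a=1 ⇒ p=110, q=7
…
i=6: a=1 ⇒ p=1163, q=74
…
i=9: a=1 ⇒ p=24203, q=1540
i=10: a=2 ⇒ p=61089, q=3887
i=11: a=1 ⇒ p=85292, q=5427
→ (85292, 5427).  Check: 85292²=7274725264, 247·5427²=7274725263, difference 1.

85292 5427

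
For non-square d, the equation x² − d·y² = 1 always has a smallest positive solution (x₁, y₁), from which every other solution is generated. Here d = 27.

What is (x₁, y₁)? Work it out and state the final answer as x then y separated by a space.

26 5

√27 = [5; 5,10, …], period ℓ=2 (even) → k=1
a_0=5:  p_0=5·1+0=5,  q_0=5·0+1=1
a_1=5:  p_1=5·5+1=26,  q_1=5·1+0=5
fundamental: x₁=26, y₁=5  (since 676 − 27·25 = 1)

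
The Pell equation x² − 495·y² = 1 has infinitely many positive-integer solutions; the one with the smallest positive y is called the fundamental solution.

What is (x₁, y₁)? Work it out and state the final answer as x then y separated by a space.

89 4

√495 = [22; 4,44, …], period ℓ=2 (even) → k=1
i=0: a=22 ⇒ p=22, q=1
i=1: a=4 ⇒ p=89, q=4
→ (89, 4).  Check: 89²=7921, 495·4²=7920, difference 1.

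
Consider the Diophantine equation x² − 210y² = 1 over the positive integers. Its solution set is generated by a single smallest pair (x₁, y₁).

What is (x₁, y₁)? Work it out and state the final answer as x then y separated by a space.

d=210: √d = [14; 2,28] (ℓ=2, even), read p_1/q_1
step 0: (14, 1)  from 14·(1,0) + (0,1)
step 1: (29, 2)  from 2·(14,1) + (1,0)
fundamental: x₁=29, y₁=2  (since 841 − 210·4 = 1)

29 2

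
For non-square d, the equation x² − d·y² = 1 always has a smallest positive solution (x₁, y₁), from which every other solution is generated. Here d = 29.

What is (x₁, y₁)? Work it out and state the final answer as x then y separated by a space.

9801 1820

√29 = [5; 2,1,1,2,10, …], period ℓ=5 (odd) → k=9
k=0  a_k=5  p_k/q_k = 5/1
…
k=3  a_k=1  p_k/q_k = 27/5
…
k=5  a_k=10  p_k/q_k = 727/135
…
k=8  a_k=1  p_k/q_k = 3775/701
k=9  a_k=2  p_k/q_k = 9801/1820
→ (9801, 1820).  Check: 9801²=96059601, 29·1820²=96059600, difference 1.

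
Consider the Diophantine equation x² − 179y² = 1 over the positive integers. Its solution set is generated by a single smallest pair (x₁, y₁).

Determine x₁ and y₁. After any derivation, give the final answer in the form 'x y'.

[13; 2,1,1,1,3,…,1,2,26] for √179; ℓ=14 ⇒ convergent index 13
i=0: a=13 ⇒ p=13, q=1
…
i=2: a=1 ⇒ p=40, q=3
…
i=4: a=1 ⇒ p=107, q=8
i=5: a=3 ⇒ p=388, q=29
i=6: a=5 ⇒ p=2047, q=153
i=7: a=13 ⇒ p=26999, q=2018
i=8: a=5 ⇒ p=137042, q=10243
…
i=10: a=1 ⇒ p=575167, q=42990
…
i=12: a=1 ⇒ p=1588459, q=118727
i=13: a=2 ⇒ p=4190210, q=313191
→ (4190210, 313191).  Check: 4190210²=17557859844100, 179·313191²=17557859844099, difference 1.

4190210 313191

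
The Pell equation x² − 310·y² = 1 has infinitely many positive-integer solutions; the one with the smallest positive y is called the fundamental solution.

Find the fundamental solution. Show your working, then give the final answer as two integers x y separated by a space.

[17; 1,1,1,1,5,…,1,1,34] for √310; ℓ=16 ⇒ convergent index 15
i=0: a=17 ⇒ p=17, q=1
…
i=6: a=3 ⇒ p=1567, q=89
…
i=9: a=1 ⇒ p=7747, q=440
…
i=12: a=1 ⇒ p=181315, q=10298
…
i=14: a=1 ⇒ p=515017, q=29251
i=15: a=1 ⇒ p=848719, q=48204
→ (848719, 48204).  Check: 848719²=720323940961, 310·48204²=720323940960, difference 1.

848719 48204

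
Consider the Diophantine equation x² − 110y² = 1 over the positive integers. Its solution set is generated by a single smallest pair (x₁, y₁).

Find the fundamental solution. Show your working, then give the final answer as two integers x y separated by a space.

√110 = [10; 2,20, …], period ℓ=2 (even) → k=1
k=0  a_k=10  p_k/q_k = 10/1
k=1  a_k=2  p_k/q_k = 21/2
fundamental: x₁=21, y₁=2  (since 441 − 110·4 = 1)

21 2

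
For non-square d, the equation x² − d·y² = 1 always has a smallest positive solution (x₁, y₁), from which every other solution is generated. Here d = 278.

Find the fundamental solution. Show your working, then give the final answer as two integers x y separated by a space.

2501 150

√278 = [16; 1,2,16,2,1,32, …], period ℓ=6 (even) → k=5
i=0: a=16 ⇒ p=16, q=1
i=1: a=1 ⇒ p=17, q=1
i=2: a=2 ⇒ p=50, q=3
…
i=4: a=2 ⇒ p=1684, q=101
i=5: a=1 ⇒ p=2501, q=150
→ (2501, 150).  Check: 2501²=6255001, 278·150²=6255000, difference 1.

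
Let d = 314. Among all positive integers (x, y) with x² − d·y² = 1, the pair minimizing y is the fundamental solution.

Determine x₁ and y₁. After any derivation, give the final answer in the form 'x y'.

√314 = [17; 1,2,1,1,2,1,34, …], period ℓ=7 (odd) → k=13
step 0: (17, 1)  from 17·(1,0) + (0,1)
…
step 2: (53, 3)  from 2·(18,1) + (17,1)
…
step 4: (124, 7)  from 1·(71,4) + (53,3)
step 5: (319, 18)  from 2·(124,7) + (71,4)
step 6: (443, 25)  from 1·(319,18) + (124,7)
…
step 8: (15824, 893)  from 1·(15381,868) + (443,25)
step 9: (47029, 2654)  from 2·(15824,893) + (15381,868)
step 10: (62853, 3547)  from 1·(47029,2654) + (15824,893)
step 11: (109882, 6201)  from 1·(62853,3547) + (47029,2654)
step 12: (282617, 15949)  from 2·(109882,6201) + (62853,3547)
step 13: (392499, 22150)  from 1·(282617,15949) + (109882,6201)
fundamental: x₁=392499, y₁=22150  (since 154055465001 − 314·490622500 = 1)

392499 22150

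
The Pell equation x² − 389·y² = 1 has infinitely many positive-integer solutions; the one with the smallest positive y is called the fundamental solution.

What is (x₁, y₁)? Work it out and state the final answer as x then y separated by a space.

[19; 1,2,1,1,1,1,2,1,38] for √389; ℓ=9 ⇒ convergent index 17
a_0=19:  p_0=19·1+0=19,  q_0=19·0+1=1
…
a_2=2:  p_2=2·20+19=59,  q_2=2·1+1=3
a_3=1:  p_3=1·59+20=79,  q_3=1·3+1=4
…
a_6=1:  p_6=1·217+138=355,  q_6=1·11+7=18
…
a_9=38:  p_9=38·1282+927=49643,  q_9=38·65+47=2517
…
a_12=1:  p_12=1·151493+50925=202418,  q_12=1·7681+2582=10263
…
a_15=1:  p_15=1·556329+353911=910240,  q_15=1·28207+17944=46151
a_16=2:  p_16=2·910240+556329=2376809,  q_16=2·46151+28207=120509
a_17=1:  p_17=1·2376809+910240=3287049,  q_17=1·120509+46151=166660
→ (3287049, 166660).  Check: 3287049²=10804691128401, 389·166660²=10804691128400, difference 1.

3287049 166660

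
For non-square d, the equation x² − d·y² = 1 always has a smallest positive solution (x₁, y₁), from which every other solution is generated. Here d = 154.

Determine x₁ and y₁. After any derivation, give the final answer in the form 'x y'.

√154 = [12; 2,2,3,1,2,1,3,2,2,24, …], period ℓ=10 (even) → k=9
i=0: a=12 ⇒ p=12, q=1
…
i=2: a=2 ⇒ p=62, q=5
i=3: a=3 ⇒ p=211, q=17
i=4: a=1 ⇒ p=273, q=22
…
i=6: a=1 ⇒ p=1030, q=83
i=7: a=3 ⇒ p=3847, q=310
i=8: a=2 ⇒ p=8724, q=703
i=9: a=2 ⇒ p=21295, q=1716
→ (21295, 1716).  Check: 21295²=453477025, 154·1716²=453477024, difference 1.

21295 1716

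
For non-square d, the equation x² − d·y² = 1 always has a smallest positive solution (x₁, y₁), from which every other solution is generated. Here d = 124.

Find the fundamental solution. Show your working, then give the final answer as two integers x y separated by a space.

4620799 414960

d=124: √d = [11; 7,2,1,1,1,…,2,7,22] (ℓ=16, even), read p_15/q_15
a_0=11:  p_0=11·1+0=11,  q_0=11·0+1=1
…
a_3=1:  p_3=1·167+78=245,  q_3=1·15+7=22
…
a_5=1:  p_5=1·412+245=657,  q_5=1·37+22=59
a_6=3:  p_6=3·657+412=2383,  q_6=3·59+37=214
…
a_8=4:  p_8=4·3040+2383=14543,  q_8=4·273+214=1306
a_9=1:  p_9=1·14543+3040=17583,  q_9=1·1306+273=1579
…
a_12=1:  p_12=1·84875+67292=152167,  q_12=1·7622+6043=13665
…
a_14=2:  p_14=2·237042+152167=626251,  q_14=2·21287+13665=56239
a_15=7:  p_15=7·626251+237042=4620799,  q_15=7·56239+21287=414960
fundamental: x₁=4620799, y₁=414960  (since 21351783398401 − 124·172191801600 = 1)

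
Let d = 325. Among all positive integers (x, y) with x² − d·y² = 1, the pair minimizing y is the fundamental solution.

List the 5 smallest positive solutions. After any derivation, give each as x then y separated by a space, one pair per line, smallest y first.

649 36
842401 46728
1093435849 60652908
1419278889601 78727427856
1842222905266249 102188140704180

√325 = [18; 36, …], period ℓ=1 (odd) → k=1
i=0: a=18 ⇒ p=18, q=1
i=1: a=36 ⇒ p=649, q=36
→ (649, 36).  Check: 649²=421201, 325·36²=421200, difference 1.
n=2: (649,36)∘(649,36) = (649·649+325·36·36, 649·36+36·649) = (842401,46728)
n=3: (842401,46728)∘(649,36) = (649·842401+325·36·46728, 649·46728+36·842401) = (1093435849,60652908)
n=4: (1093435849,60652908)∘(649,36) = (649·1093435849+325·36·60652908, 649·60652908+36·1093435849) = (1419278889601,78727427856)
n=5: (1419278889601,78727427856)∘(649,36) = (649·1419278889601+325·36·78727427856, 649·78727427856+36·1419278889601) = (1842222905266249,102188140704180)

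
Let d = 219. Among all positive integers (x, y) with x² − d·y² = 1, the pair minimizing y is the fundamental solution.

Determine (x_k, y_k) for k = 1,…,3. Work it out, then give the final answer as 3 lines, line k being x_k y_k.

d=219: √d = [14; 1,3,1,28] (ℓ=4, even), read p_3/q_3
i=0: a=14 ⇒ p=14, q=1
i=1: a=1 ⇒ p=15, q=1
i=2: a=3 ⇒ p=59, q=4
i=3: a=1 ⇒ p=74, q=5
(x₁, y₁) = (74, 5);  74² − 219·5² = 1 ✓
k=2:  x_2 = 74·74+219·5·5 = 10951,  y_2 = 74·5+5·74 = 740
k=3:  x_3 = 74·10951+219·5·740 = 1620674,  y_3 = 74·740+5·10951 = 109515

74 5
10951 740
1620674 109515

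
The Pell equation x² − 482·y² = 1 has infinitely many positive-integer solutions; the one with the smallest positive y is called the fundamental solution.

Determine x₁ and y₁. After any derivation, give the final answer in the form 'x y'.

483 22

[21; 1,20,1,42] for √482; ℓ=4 ⇒ convergent index 3
step 0: (21, 1)  from 21·(1,0) + (0,1)
…
step 2: (461, 21)  from 20·(22,1) + (21,1)
step 3: (483, 22)  from 1·(461,21) + (22,1)
→ (483, 22).  Check: 483²=233289, 482·22²=233288, difference 1.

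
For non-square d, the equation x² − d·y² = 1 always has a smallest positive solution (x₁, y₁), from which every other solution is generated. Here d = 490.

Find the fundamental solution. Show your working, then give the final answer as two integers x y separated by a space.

1039681 46968

√490 = [22; 7,2,1,4,4,4,1,2,7,44, …], period ℓ=10 (even) → k=9
i=0: a=22 ⇒ p=22, q=1
i=1: a=7 ⇒ p=155, q=7
…
i=3: a=1 ⇒ p=487, q=22
i=4: a=4 ⇒ p=2280, q=103
i=5: a=4 ⇒ p=9607, q=434
i=6: a=4 ⇒ p=40708, q=1839
i=7: a=1 ⇒ p=50315, q=2273
i=8: a=2 ⇒ p=141338, q=6385
i=9: a=7 ⇒ p=1039681, q=46968
(x₁, y₁) = (1039681, 46968);  1039681² − 490·46968² = 1 ✓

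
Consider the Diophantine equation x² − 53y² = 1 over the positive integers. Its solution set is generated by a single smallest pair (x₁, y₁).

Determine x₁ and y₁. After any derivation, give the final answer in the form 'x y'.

[7; 3,1,1,3,14] for √53; ℓ=5 ⇒ convergent index 9
i=0: a=7 ⇒ p=7, q=1
…
i=3: a=1 ⇒ p=51, q=7
i=4: a=3 ⇒ p=182, q=25
…
i=8: a=1 ⇒ p=18557, q=2549
i=9: a=3 ⇒ p=66249, q=9100
→ (66249, 9100).  Check: 66249²=4388930001, 53·9100²=4388930000, difference 1.

66249 9100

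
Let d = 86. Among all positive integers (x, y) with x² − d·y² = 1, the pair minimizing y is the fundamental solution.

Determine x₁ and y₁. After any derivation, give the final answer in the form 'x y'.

10405 1122

d=86: √d = [9; 3,1,1,1,8,1,1,1,3,18] (ℓ=10, even), read p_9/q_9
k=0  a_k=9  p_k/q_k = 9/1
k=1  a_k=3  p_k/q_k = 28/3
k=2  a_k=1  p_k/q_k = 37/4
k=3  a_k=1  p_k/q_k = 65/7
…
k=5  a_k=8  p_k/q_k = 881/95
k=6  a_k=1  p_k/q_k = 983/106
…
k=8  a_k=1  p_k/q_k = 2847/307
k=9  a_k=3  p_k/q_k = 10405/1122
fundamental: x₁=10405, y₁=1122  (since 108264025 − 86·1258884 = 1)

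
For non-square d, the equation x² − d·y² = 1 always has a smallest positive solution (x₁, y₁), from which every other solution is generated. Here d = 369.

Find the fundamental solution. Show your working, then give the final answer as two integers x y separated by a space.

[19; 4,1,3,2,7,4,7,2,3,1,4,38] for √369; ℓ=12 ⇒ convergent index 11
i=0: a=19 ⇒ p=19, q=1
…
i=3: a=3 ⇒ p=365, q=19
i=4: a=2 ⇒ p=826, q=43
i=5: a=7 ⇒ p=6147, q=320
i=6: a=4 ⇒ p=25414, q=1323
…
i=8: a=2 ⇒ p=393504, q=20485
i=9: a=3 ⇒ p=1364557, q=71036
i=10: a=1 ⇒ p=1758061, q=91521
i=11: a=4 ⇒ p=8396801, q=437120
→ (8396801, 437120).  Check: 8396801²=70506267033601, 369·437120²=70506267033600, difference 1.

8396801 437120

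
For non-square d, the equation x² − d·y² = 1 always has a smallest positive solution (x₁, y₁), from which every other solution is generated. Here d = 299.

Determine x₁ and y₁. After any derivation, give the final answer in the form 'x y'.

d=299: √d = [17; 3,2,3,34] (ℓ=4, even), read p_3/q_3
step 0: (17, 1)  from 17·(1,0) + (0,1)
step 1: (52, 3)  from 3·(17,1) + (1,0)
step 2: (121, 7)  from 2·(52,3) + (17,1)
step 3: (415, 24)  from 3·(121,7) + (52,3)
(x₁, y₁) = (415, 24);  415² − 299·24² = 1 ✓

415 24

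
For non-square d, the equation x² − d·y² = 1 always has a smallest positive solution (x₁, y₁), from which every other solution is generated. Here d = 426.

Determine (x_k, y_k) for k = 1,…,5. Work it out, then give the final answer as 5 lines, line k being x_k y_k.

√426 = [20; 1,1,1,3,2,6,2,3,1,1,1,40, …], period ℓ=12 (even) → k=11
i=0: a=20 ⇒ p=20, q=1
i=1: a=1 ⇒ p=21, q=1
…
i=3: a=1 ⇒ p=62, q=3
i=4: a=3 ⇒ p=227, q=11
i=5: a=2 ⇒ p=516, q=25
i=6: a=6 ⇒ p=3323, q=161
i=7: a=2 ⇒ p=7162, q=347
i=8: a=3 ⇒ p=24809, q=1202
i=9: a=1 ⇒ p=31971, q=1549
i=10: a=1 ⇒ p=56780, q=2751
i=11: a=1 ⇒ p=88751, q=4300
fundamental: x₁=88751, y₁=4300  (since 7876740001 − 426·18490000 = 1)
k=2:  x_2 = 88751·88751+426·4300·4300 = 15753480001,  y_2 = 88751·4300+4300·88751 = 763258600
k=3:  x_3 = 88751·15753480001+426·4300·763258600 = 2796274207048751,  y_3 = 88751·763258600+4300·15753480001 = 135479928012900
k=4:  x_4 = 88751·2796274207048751+426·4300·135479928012900 = 496344264283813920001,  y_4 = 88751·135479928012900+4300·2796274207048751 = 24047958181382517200
k=5:  x_5 = 88751·496344264283813920001+426·4300·24047958181382517200 = 88102099596109264220968751,  y_5 = 88751·24047958181382517200+4300·496344264283813920001 = 4268560672976279640021500

88751 4300
15753480001 763258600
2796274207048751 135479928012900
496344264283813920001 24047958181382517200
88102099596109264220968751 4268560672976279640021500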